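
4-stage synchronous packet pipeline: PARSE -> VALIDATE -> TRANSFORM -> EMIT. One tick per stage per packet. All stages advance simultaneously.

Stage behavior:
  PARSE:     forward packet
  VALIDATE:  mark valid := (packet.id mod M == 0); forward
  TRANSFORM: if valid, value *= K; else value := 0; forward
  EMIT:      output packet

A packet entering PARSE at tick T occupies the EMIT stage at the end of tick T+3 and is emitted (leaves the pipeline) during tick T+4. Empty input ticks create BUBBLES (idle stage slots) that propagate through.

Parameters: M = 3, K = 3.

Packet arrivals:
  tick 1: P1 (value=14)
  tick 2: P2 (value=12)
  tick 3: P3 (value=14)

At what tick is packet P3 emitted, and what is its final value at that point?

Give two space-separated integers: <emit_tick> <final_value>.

Answer: 7 42

Derivation:
Tick 1: [PARSE:P1(v=14,ok=F), VALIDATE:-, TRANSFORM:-, EMIT:-] out:-; in:P1
Tick 2: [PARSE:P2(v=12,ok=F), VALIDATE:P1(v=14,ok=F), TRANSFORM:-, EMIT:-] out:-; in:P2
Tick 3: [PARSE:P3(v=14,ok=F), VALIDATE:P2(v=12,ok=F), TRANSFORM:P1(v=0,ok=F), EMIT:-] out:-; in:P3
Tick 4: [PARSE:-, VALIDATE:P3(v=14,ok=T), TRANSFORM:P2(v=0,ok=F), EMIT:P1(v=0,ok=F)] out:-; in:-
Tick 5: [PARSE:-, VALIDATE:-, TRANSFORM:P3(v=42,ok=T), EMIT:P2(v=0,ok=F)] out:P1(v=0); in:-
Tick 6: [PARSE:-, VALIDATE:-, TRANSFORM:-, EMIT:P3(v=42,ok=T)] out:P2(v=0); in:-
Tick 7: [PARSE:-, VALIDATE:-, TRANSFORM:-, EMIT:-] out:P3(v=42); in:-
P3: arrives tick 3, valid=True (id=3, id%3=0), emit tick 7, final value 42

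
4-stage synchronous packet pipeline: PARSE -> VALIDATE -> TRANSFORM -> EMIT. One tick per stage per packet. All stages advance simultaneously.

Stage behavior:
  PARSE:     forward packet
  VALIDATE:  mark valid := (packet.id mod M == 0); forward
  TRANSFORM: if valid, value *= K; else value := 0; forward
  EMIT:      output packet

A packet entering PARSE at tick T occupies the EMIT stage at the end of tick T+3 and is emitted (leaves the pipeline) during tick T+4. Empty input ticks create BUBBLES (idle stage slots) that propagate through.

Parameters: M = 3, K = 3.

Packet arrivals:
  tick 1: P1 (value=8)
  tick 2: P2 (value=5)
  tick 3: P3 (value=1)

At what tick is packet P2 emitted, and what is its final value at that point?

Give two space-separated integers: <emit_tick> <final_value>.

Tick 1: [PARSE:P1(v=8,ok=F), VALIDATE:-, TRANSFORM:-, EMIT:-] out:-; in:P1
Tick 2: [PARSE:P2(v=5,ok=F), VALIDATE:P1(v=8,ok=F), TRANSFORM:-, EMIT:-] out:-; in:P2
Tick 3: [PARSE:P3(v=1,ok=F), VALIDATE:P2(v=5,ok=F), TRANSFORM:P1(v=0,ok=F), EMIT:-] out:-; in:P3
Tick 4: [PARSE:-, VALIDATE:P3(v=1,ok=T), TRANSFORM:P2(v=0,ok=F), EMIT:P1(v=0,ok=F)] out:-; in:-
Tick 5: [PARSE:-, VALIDATE:-, TRANSFORM:P3(v=3,ok=T), EMIT:P2(v=0,ok=F)] out:P1(v=0); in:-
Tick 6: [PARSE:-, VALIDATE:-, TRANSFORM:-, EMIT:P3(v=3,ok=T)] out:P2(v=0); in:-
Tick 7: [PARSE:-, VALIDATE:-, TRANSFORM:-, EMIT:-] out:P3(v=3); in:-
P2: arrives tick 2, valid=False (id=2, id%3=2), emit tick 6, final value 0

Answer: 6 0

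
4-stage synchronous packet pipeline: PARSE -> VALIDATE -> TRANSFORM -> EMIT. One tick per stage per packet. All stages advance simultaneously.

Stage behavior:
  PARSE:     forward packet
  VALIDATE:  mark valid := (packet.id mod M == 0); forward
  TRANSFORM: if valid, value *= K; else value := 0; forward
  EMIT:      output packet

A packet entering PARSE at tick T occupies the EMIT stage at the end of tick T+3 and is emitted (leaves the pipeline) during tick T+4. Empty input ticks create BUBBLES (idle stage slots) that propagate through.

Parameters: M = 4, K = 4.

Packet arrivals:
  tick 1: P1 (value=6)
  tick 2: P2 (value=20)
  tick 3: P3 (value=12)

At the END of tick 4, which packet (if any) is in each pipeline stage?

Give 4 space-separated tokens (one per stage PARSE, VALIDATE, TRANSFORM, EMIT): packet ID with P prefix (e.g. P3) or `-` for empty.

Answer: - P3 P2 P1

Derivation:
Tick 1: [PARSE:P1(v=6,ok=F), VALIDATE:-, TRANSFORM:-, EMIT:-] out:-; in:P1
Tick 2: [PARSE:P2(v=20,ok=F), VALIDATE:P1(v=6,ok=F), TRANSFORM:-, EMIT:-] out:-; in:P2
Tick 3: [PARSE:P3(v=12,ok=F), VALIDATE:P2(v=20,ok=F), TRANSFORM:P1(v=0,ok=F), EMIT:-] out:-; in:P3
Tick 4: [PARSE:-, VALIDATE:P3(v=12,ok=F), TRANSFORM:P2(v=0,ok=F), EMIT:P1(v=0,ok=F)] out:-; in:-
At end of tick 4: ['-', 'P3', 'P2', 'P1']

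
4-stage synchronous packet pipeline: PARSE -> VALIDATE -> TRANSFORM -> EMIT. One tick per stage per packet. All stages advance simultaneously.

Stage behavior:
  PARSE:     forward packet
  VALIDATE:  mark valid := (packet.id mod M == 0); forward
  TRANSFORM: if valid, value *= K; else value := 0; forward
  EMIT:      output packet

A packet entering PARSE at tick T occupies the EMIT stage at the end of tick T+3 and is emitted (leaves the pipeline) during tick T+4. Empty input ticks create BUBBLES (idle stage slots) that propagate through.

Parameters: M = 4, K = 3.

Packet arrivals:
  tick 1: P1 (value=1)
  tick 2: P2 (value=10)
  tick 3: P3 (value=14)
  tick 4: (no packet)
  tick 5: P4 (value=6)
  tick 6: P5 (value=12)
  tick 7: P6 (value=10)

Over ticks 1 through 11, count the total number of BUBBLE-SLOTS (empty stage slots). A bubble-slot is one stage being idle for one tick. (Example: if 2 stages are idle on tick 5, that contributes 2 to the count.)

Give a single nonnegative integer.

Answer: 20

Derivation:
Tick 1: [PARSE:P1(v=1,ok=F), VALIDATE:-, TRANSFORM:-, EMIT:-] out:-; bubbles=3
Tick 2: [PARSE:P2(v=10,ok=F), VALIDATE:P1(v=1,ok=F), TRANSFORM:-, EMIT:-] out:-; bubbles=2
Tick 3: [PARSE:P3(v=14,ok=F), VALIDATE:P2(v=10,ok=F), TRANSFORM:P1(v=0,ok=F), EMIT:-] out:-; bubbles=1
Tick 4: [PARSE:-, VALIDATE:P3(v=14,ok=F), TRANSFORM:P2(v=0,ok=F), EMIT:P1(v=0,ok=F)] out:-; bubbles=1
Tick 5: [PARSE:P4(v=6,ok=F), VALIDATE:-, TRANSFORM:P3(v=0,ok=F), EMIT:P2(v=0,ok=F)] out:P1(v=0); bubbles=1
Tick 6: [PARSE:P5(v=12,ok=F), VALIDATE:P4(v=6,ok=T), TRANSFORM:-, EMIT:P3(v=0,ok=F)] out:P2(v=0); bubbles=1
Tick 7: [PARSE:P6(v=10,ok=F), VALIDATE:P5(v=12,ok=F), TRANSFORM:P4(v=18,ok=T), EMIT:-] out:P3(v=0); bubbles=1
Tick 8: [PARSE:-, VALIDATE:P6(v=10,ok=F), TRANSFORM:P5(v=0,ok=F), EMIT:P4(v=18,ok=T)] out:-; bubbles=1
Tick 9: [PARSE:-, VALIDATE:-, TRANSFORM:P6(v=0,ok=F), EMIT:P5(v=0,ok=F)] out:P4(v=18); bubbles=2
Tick 10: [PARSE:-, VALIDATE:-, TRANSFORM:-, EMIT:P6(v=0,ok=F)] out:P5(v=0); bubbles=3
Tick 11: [PARSE:-, VALIDATE:-, TRANSFORM:-, EMIT:-] out:P6(v=0); bubbles=4
Total bubble-slots: 20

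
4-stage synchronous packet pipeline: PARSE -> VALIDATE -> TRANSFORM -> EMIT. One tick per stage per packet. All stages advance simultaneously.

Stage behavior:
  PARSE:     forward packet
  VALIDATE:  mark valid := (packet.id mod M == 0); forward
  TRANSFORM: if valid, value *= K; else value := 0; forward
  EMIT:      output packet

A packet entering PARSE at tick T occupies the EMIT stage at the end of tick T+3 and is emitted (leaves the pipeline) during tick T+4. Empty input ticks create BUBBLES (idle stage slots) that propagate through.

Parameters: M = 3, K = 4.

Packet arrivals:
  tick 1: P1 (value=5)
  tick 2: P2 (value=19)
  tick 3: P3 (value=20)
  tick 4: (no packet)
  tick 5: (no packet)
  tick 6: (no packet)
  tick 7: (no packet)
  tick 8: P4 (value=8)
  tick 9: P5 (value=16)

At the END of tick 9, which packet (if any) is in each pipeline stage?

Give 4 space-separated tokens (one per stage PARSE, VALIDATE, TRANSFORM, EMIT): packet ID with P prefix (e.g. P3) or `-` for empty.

Answer: P5 P4 - -

Derivation:
Tick 1: [PARSE:P1(v=5,ok=F), VALIDATE:-, TRANSFORM:-, EMIT:-] out:-; in:P1
Tick 2: [PARSE:P2(v=19,ok=F), VALIDATE:P1(v=5,ok=F), TRANSFORM:-, EMIT:-] out:-; in:P2
Tick 3: [PARSE:P3(v=20,ok=F), VALIDATE:P2(v=19,ok=F), TRANSFORM:P1(v=0,ok=F), EMIT:-] out:-; in:P3
Tick 4: [PARSE:-, VALIDATE:P3(v=20,ok=T), TRANSFORM:P2(v=0,ok=F), EMIT:P1(v=0,ok=F)] out:-; in:-
Tick 5: [PARSE:-, VALIDATE:-, TRANSFORM:P3(v=80,ok=T), EMIT:P2(v=0,ok=F)] out:P1(v=0); in:-
Tick 6: [PARSE:-, VALIDATE:-, TRANSFORM:-, EMIT:P3(v=80,ok=T)] out:P2(v=0); in:-
Tick 7: [PARSE:-, VALIDATE:-, TRANSFORM:-, EMIT:-] out:P3(v=80); in:-
Tick 8: [PARSE:P4(v=8,ok=F), VALIDATE:-, TRANSFORM:-, EMIT:-] out:-; in:P4
Tick 9: [PARSE:P5(v=16,ok=F), VALIDATE:P4(v=8,ok=F), TRANSFORM:-, EMIT:-] out:-; in:P5
At end of tick 9: ['P5', 'P4', '-', '-']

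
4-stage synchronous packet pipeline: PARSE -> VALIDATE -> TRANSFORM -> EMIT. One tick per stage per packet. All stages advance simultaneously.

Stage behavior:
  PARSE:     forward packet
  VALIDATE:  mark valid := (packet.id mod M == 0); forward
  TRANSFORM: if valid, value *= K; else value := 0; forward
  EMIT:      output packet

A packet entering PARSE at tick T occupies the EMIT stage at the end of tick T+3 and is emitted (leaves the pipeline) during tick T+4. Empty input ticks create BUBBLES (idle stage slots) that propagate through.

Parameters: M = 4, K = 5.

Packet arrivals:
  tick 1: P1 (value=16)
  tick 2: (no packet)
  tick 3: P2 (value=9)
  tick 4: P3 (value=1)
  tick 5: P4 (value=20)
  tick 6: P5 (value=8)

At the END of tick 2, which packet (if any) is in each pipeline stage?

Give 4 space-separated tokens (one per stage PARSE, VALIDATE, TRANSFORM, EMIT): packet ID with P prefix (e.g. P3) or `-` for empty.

Answer: - P1 - -

Derivation:
Tick 1: [PARSE:P1(v=16,ok=F), VALIDATE:-, TRANSFORM:-, EMIT:-] out:-; in:P1
Tick 2: [PARSE:-, VALIDATE:P1(v=16,ok=F), TRANSFORM:-, EMIT:-] out:-; in:-
At end of tick 2: ['-', 'P1', '-', '-']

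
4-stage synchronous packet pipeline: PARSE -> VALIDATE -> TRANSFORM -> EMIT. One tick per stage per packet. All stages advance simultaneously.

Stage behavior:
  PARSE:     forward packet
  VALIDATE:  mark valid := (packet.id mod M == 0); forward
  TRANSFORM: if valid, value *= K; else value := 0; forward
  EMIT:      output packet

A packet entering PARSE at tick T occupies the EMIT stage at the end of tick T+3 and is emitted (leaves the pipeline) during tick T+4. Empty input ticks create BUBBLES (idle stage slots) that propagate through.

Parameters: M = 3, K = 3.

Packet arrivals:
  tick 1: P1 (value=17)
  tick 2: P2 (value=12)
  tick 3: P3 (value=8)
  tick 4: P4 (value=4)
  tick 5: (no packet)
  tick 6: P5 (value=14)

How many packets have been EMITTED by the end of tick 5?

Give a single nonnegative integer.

Answer: 1

Derivation:
Tick 1: [PARSE:P1(v=17,ok=F), VALIDATE:-, TRANSFORM:-, EMIT:-] out:-; in:P1
Tick 2: [PARSE:P2(v=12,ok=F), VALIDATE:P1(v=17,ok=F), TRANSFORM:-, EMIT:-] out:-; in:P2
Tick 3: [PARSE:P3(v=8,ok=F), VALIDATE:P2(v=12,ok=F), TRANSFORM:P1(v=0,ok=F), EMIT:-] out:-; in:P3
Tick 4: [PARSE:P4(v=4,ok=F), VALIDATE:P3(v=8,ok=T), TRANSFORM:P2(v=0,ok=F), EMIT:P1(v=0,ok=F)] out:-; in:P4
Tick 5: [PARSE:-, VALIDATE:P4(v=4,ok=F), TRANSFORM:P3(v=24,ok=T), EMIT:P2(v=0,ok=F)] out:P1(v=0); in:-
Emitted by tick 5: ['P1']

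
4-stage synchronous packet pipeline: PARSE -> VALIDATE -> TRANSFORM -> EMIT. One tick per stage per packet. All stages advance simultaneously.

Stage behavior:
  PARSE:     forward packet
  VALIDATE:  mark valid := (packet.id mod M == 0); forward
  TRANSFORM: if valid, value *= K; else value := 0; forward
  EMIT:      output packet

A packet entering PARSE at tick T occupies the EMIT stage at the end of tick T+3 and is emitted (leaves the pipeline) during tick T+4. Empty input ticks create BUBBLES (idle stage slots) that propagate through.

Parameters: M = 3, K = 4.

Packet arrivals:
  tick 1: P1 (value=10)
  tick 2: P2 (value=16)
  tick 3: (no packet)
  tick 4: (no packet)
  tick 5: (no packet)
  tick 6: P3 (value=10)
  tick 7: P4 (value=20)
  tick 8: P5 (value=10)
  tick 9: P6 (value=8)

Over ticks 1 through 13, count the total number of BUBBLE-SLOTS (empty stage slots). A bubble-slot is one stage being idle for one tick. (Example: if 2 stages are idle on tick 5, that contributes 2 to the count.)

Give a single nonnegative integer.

Answer: 28

Derivation:
Tick 1: [PARSE:P1(v=10,ok=F), VALIDATE:-, TRANSFORM:-, EMIT:-] out:-; bubbles=3
Tick 2: [PARSE:P2(v=16,ok=F), VALIDATE:P1(v=10,ok=F), TRANSFORM:-, EMIT:-] out:-; bubbles=2
Tick 3: [PARSE:-, VALIDATE:P2(v=16,ok=F), TRANSFORM:P1(v=0,ok=F), EMIT:-] out:-; bubbles=2
Tick 4: [PARSE:-, VALIDATE:-, TRANSFORM:P2(v=0,ok=F), EMIT:P1(v=0,ok=F)] out:-; bubbles=2
Tick 5: [PARSE:-, VALIDATE:-, TRANSFORM:-, EMIT:P2(v=0,ok=F)] out:P1(v=0); bubbles=3
Tick 6: [PARSE:P3(v=10,ok=F), VALIDATE:-, TRANSFORM:-, EMIT:-] out:P2(v=0); bubbles=3
Tick 7: [PARSE:P4(v=20,ok=F), VALIDATE:P3(v=10,ok=T), TRANSFORM:-, EMIT:-] out:-; bubbles=2
Tick 8: [PARSE:P5(v=10,ok=F), VALIDATE:P4(v=20,ok=F), TRANSFORM:P3(v=40,ok=T), EMIT:-] out:-; bubbles=1
Tick 9: [PARSE:P6(v=8,ok=F), VALIDATE:P5(v=10,ok=F), TRANSFORM:P4(v=0,ok=F), EMIT:P3(v=40,ok=T)] out:-; bubbles=0
Tick 10: [PARSE:-, VALIDATE:P6(v=8,ok=T), TRANSFORM:P5(v=0,ok=F), EMIT:P4(v=0,ok=F)] out:P3(v=40); bubbles=1
Tick 11: [PARSE:-, VALIDATE:-, TRANSFORM:P6(v=32,ok=T), EMIT:P5(v=0,ok=F)] out:P4(v=0); bubbles=2
Tick 12: [PARSE:-, VALIDATE:-, TRANSFORM:-, EMIT:P6(v=32,ok=T)] out:P5(v=0); bubbles=3
Tick 13: [PARSE:-, VALIDATE:-, TRANSFORM:-, EMIT:-] out:P6(v=32); bubbles=4
Total bubble-slots: 28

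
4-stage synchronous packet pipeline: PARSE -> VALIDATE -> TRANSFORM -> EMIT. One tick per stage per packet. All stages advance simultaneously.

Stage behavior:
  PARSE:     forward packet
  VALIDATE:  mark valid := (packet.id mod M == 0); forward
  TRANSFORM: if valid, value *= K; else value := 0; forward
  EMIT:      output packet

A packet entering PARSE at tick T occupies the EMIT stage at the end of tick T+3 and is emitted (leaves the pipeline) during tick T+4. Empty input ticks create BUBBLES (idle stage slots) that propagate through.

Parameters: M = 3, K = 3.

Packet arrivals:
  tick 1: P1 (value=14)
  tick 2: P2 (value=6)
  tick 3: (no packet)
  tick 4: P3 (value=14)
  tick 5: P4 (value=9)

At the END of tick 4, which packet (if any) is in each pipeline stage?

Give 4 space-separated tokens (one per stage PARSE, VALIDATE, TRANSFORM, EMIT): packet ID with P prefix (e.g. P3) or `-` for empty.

Answer: P3 - P2 P1

Derivation:
Tick 1: [PARSE:P1(v=14,ok=F), VALIDATE:-, TRANSFORM:-, EMIT:-] out:-; in:P1
Tick 2: [PARSE:P2(v=6,ok=F), VALIDATE:P1(v=14,ok=F), TRANSFORM:-, EMIT:-] out:-; in:P2
Tick 3: [PARSE:-, VALIDATE:P2(v=6,ok=F), TRANSFORM:P1(v=0,ok=F), EMIT:-] out:-; in:-
Tick 4: [PARSE:P3(v=14,ok=F), VALIDATE:-, TRANSFORM:P2(v=0,ok=F), EMIT:P1(v=0,ok=F)] out:-; in:P3
At end of tick 4: ['P3', '-', 'P2', 'P1']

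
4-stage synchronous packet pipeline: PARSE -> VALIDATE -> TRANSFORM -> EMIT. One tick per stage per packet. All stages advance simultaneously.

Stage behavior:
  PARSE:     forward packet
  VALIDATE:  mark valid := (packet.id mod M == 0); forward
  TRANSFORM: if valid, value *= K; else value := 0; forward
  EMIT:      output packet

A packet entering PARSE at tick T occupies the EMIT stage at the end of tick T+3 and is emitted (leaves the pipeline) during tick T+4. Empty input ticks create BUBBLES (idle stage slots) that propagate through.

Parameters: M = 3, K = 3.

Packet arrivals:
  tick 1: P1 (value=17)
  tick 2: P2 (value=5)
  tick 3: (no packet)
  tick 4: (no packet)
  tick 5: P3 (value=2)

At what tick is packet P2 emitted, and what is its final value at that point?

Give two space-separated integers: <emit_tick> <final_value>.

Answer: 6 0

Derivation:
Tick 1: [PARSE:P1(v=17,ok=F), VALIDATE:-, TRANSFORM:-, EMIT:-] out:-; in:P1
Tick 2: [PARSE:P2(v=5,ok=F), VALIDATE:P1(v=17,ok=F), TRANSFORM:-, EMIT:-] out:-; in:P2
Tick 3: [PARSE:-, VALIDATE:P2(v=5,ok=F), TRANSFORM:P1(v=0,ok=F), EMIT:-] out:-; in:-
Tick 4: [PARSE:-, VALIDATE:-, TRANSFORM:P2(v=0,ok=F), EMIT:P1(v=0,ok=F)] out:-; in:-
Tick 5: [PARSE:P3(v=2,ok=F), VALIDATE:-, TRANSFORM:-, EMIT:P2(v=0,ok=F)] out:P1(v=0); in:P3
Tick 6: [PARSE:-, VALIDATE:P3(v=2,ok=T), TRANSFORM:-, EMIT:-] out:P2(v=0); in:-
Tick 7: [PARSE:-, VALIDATE:-, TRANSFORM:P3(v=6,ok=T), EMIT:-] out:-; in:-
Tick 8: [PARSE:-, VALIDATE:-, TRANSFORM:-, EMIT:P3(v=6,ok=T)] out:-; in:-
Tick 9: [PARSE:-, VALIDATE:-, TRANSFORM:-, EMIT:-] out:P3(v=6); in:-
P2: arrives tick 2, valid=False (id=2, id%3=2), emit tick 6, final value 0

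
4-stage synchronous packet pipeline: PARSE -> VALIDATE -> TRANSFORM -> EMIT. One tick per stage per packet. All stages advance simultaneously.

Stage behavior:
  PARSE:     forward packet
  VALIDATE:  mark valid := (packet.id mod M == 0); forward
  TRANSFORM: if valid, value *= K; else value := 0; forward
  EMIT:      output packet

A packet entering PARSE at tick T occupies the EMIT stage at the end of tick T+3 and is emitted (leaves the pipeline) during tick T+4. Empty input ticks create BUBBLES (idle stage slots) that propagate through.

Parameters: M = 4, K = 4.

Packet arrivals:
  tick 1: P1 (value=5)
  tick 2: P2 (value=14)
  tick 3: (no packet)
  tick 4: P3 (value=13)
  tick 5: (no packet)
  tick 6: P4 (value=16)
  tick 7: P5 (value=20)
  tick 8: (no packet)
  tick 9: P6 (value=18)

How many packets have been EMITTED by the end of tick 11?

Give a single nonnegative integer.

Tick 1: [PARSE:P1(v=5,ok=F), VALIDATE:-, TRANSFORM:-, EMIT:-] out:-; in:P1
Tick 2: [PARSE:P2(v=14,ok=F), VALIDATE:P1(v=5,ok=F), TRANSFORM:-, EMIT:-] out:-; in:P2
Tick 3: [PARSE:-, VALIDATE:P2(v=14,ok=F), TRANSFORM:P1(v=0,ok=F), EMIT:-] out:-; in:-
Tick 4: [PARSE:P3(v=13,ok=F), VALIDATE:-, TRANSFORM:P2(v=0,ok=F), EMIT:P1(v=0,ok=F)] out:-; in:P3
Tick 5: [PARSE:-, VALIDATE:P3(v=13,ok=F), TRANSFORM:-, EMIT:P2(v=0,ok=F)] out:P1(v=0); in:-
Tick 6: [PARSE:P4(v=16,ok=F), VALIDATE:-, TRANSFORM:P3(v=0,ok=F), EMIT:-] out:P2(v=0); in:P4
Tick 7: [PARSE:P5(v=20,ok=F), VALIDATE:P4(v=16,ok=T), TRANSFORM:-, EMIT:P3(v=0,ok=F)] out:-; in:P5
Tick 8: [PARSE:-, VALIDATE:P5(v=20,ok=F), TRANSFORM:P4(v=64,ok=T), EMIT:-] out:P3(v=0); in:-
Tick 9: [PARSE:P6(v=18,ok=F), VALIDATE:-, TRANSFORM:P5(v=0,ok=F), EMIT:P4(v=64,ok=T)] out:-; in:P6
Tick 10: [PARSE:-, VALIDATE:P6(v=18,ok=F), TRANSFORM:-, EMIT:P5(v=0,ok=F)] out:P4(v=64); in:-
Tick 11: [PARSE:-, VALIDATE:-, TRANSFORM:P6(v=0,ok=F), EMIT:-] out:P5(v=0); in:-
Emitted by tick 11: ['P1', 'P2', 'P3', 'P4', 'P5']

Answer: 5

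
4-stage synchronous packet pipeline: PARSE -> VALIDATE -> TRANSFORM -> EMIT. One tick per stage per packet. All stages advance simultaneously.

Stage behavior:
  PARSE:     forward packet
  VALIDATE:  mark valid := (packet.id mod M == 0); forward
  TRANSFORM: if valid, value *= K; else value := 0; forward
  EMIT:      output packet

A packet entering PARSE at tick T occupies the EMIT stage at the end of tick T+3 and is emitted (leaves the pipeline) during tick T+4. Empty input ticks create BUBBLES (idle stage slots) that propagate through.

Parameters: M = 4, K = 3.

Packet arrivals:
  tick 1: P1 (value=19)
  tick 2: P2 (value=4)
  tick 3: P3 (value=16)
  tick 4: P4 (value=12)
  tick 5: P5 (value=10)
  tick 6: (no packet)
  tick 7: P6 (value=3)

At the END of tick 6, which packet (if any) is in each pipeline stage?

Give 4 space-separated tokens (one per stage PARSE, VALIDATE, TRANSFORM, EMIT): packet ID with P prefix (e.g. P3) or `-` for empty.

Tick 1: [PARSE:P1(v=19,ok=F), VALIDATE:-, TRANSFORM:-, EMIT:-] out:-; in:P1
Tick 2: [PARSE:P2(v=4,ok=F), VALIDATE:P1(v=19,ok=F), TRANSFORM:-, EMIT:-] out:-; in:P2
Tick 3: [PARSE:P3(v=16,ok=F), VALIDATE:P2(v=4,ok=F), TRANSFORM:P1(v=0,ok=F), EMIT:-] out:-; in:P3
Tick 4: [PARSE:P4(v=12,ok=F), VALIDATE:P3(v=16,ok=F), TRANSFORM:P2(v=0,ok=F), EMIT:P1(v=0,ok=F)] out:-; in:P4
Tick 5: [PARSE:P5(v=10,ok=F), VALIDATE:P4(v=12,ok=T), TRANSFORM:P3(v=0,ok=F), EMIT:P2(v=0,ok=F)] out:P1(v=0); in:P5
Tick 6: [PARSE:-, VALIDATE:P5(v=10,ok=F), TRANSFORM:P4(v=36,ok=T), EMIT:P3(v=0,ok=F)] out:P2(v=0); in:-
At end of tick 6: ['-', 'P5', 'P4', 'P3']

Answer: - P5 P4 P3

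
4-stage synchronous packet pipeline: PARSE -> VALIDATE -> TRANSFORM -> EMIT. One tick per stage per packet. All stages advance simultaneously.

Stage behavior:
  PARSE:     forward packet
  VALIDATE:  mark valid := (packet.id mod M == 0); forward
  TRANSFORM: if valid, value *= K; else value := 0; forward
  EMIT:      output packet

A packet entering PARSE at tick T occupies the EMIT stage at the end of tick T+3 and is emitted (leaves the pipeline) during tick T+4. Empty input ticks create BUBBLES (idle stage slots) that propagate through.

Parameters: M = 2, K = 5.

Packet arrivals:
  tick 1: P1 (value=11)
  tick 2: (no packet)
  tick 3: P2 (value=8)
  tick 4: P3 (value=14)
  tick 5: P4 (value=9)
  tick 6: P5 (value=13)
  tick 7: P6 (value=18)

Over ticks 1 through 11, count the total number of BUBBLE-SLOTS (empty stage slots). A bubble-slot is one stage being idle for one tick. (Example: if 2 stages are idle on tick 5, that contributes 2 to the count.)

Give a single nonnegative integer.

Tick 1: [PARSE:P1(v=11,ok=F), VALIDATE:-, TRANSFORM:-, EMIT:-] out:-; bubbles=3
Tick 2: [PARSE:-, VALIDATE:P1(v=11,ok=F), TRANSFORM:-, EMIT:-] out:-; bubbles=3
Tick 3: [PARSE:P2(v=8,ok=F), VALIDATE:-, TRANSFORM:P1(v=0,ok=F), EMIT:-] out:-; bubbles=2
Tick 4: [PARSE:P3(v=14,ok=F), VALIDATE:P2(v=8,ok=T), TRANSFORM:-, EMIT:P1(v=0,ok=F)] out:-; bubbles=1
Tick 5: [PARSE:P4(v=9,ok=F), VALIDATE:P3(v=14,ok=F), TRANSFORM:P2(v=40,ok=T), EMIT:-] out:P1(v=0); bubbles=1
Tick 6: [PARSE:P5(v=13,ok=F), VALIDATE:P4(v=9,ok=T), TRANSFORM:P3(v=0,ok=F), EMIT:P2(v=40,ok=T)] out:-; bubbles=0
Tick 7: [PARSE:P6(v=18,ok=F), VALIDATE:P5(v=13,ok=F), TRANSFORM:P4(v=45,ok=T), EMIT:P3(v=0,ok=F)] out:P2(v=40); bubbles=0
Tick 8: [PARSE:-, VALIDATE:P6(v=18,ok=T), TRANSFORM:P5(v=0,ok=F), EMIT:P4(v=45,ok=T)] out:P3(v=0); bubbles=1
Tick 9: [PARSE:-, VALIDATE:-, TRANSFORM:P6(v=90,ok=T), EMIT:P5(v=0,ok=F)] out:P4(v=45); bubbles=2
Tick 10: [PARSE:-, VALIDATE:-, TRANSFORM:-, EMIT:P6(v=90,ok=T)] out:P5(v=0); bubbles=3
Tick 11: [PARSE:-, VALIDATE:-, TRANSFORM:-, EMIT:-] out:P6(v=90); bubbles=4
Total bubble-slots: 20

Answer: 20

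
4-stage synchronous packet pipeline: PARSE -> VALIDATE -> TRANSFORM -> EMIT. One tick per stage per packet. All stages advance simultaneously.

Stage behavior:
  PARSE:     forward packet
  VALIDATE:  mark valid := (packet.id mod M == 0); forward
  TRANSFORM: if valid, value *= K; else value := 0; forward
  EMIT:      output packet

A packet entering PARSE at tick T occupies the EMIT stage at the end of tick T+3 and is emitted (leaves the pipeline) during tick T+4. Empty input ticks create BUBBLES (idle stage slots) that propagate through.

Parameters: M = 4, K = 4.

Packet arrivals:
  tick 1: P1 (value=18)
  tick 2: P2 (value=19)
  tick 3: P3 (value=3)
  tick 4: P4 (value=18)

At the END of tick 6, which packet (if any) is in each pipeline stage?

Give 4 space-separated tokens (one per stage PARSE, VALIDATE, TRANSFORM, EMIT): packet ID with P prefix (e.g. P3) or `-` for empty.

Answer: - - P4 P3

Derivation:
Tick 1: [PARSE:P1(v=18,ok=F), VALIDATE:-, TRANSFORM:-, EMIT:-] out:-; in:P1
Tick 2: [PARSE:P2(v=19,ok=F), VALIDATE:P1(v=18,ok=F), TRANSFORM:-, EMIT:-] out:-; in:P2
Tick 3: [PARSE:P3(v=3,ok=F), VALIDATE:P2(v=19,ok=F), TRANSFORM:P1(v=0,ok=F), EMIT:-] out:-; in:P3
Tick 4: [PARSE:P4(v=18,ok=F), VALIDATE:P3(v=3,ok=F), TRANSFORM:P2(v=0,ok=F), EMIT:P1(v=0,ok=F)] out:-; in:P4
Tick 5: [PARSE:-, VALIDATE:P4(v=18,ok=T), TRANSFORM:P3(v=0,ok=F), EMIT:P2(v=0,ok=F)] out:P1(v=0); in:-
Tick 6: [PARSE:-, VALIDATE:-, TRANSFORM:P4(v=72,ok=T), EMIT:P3(v=0,ok=F)] out:P2(v=0); in:-
At end of tick 6: ['-', '-', 'P4', 'P3']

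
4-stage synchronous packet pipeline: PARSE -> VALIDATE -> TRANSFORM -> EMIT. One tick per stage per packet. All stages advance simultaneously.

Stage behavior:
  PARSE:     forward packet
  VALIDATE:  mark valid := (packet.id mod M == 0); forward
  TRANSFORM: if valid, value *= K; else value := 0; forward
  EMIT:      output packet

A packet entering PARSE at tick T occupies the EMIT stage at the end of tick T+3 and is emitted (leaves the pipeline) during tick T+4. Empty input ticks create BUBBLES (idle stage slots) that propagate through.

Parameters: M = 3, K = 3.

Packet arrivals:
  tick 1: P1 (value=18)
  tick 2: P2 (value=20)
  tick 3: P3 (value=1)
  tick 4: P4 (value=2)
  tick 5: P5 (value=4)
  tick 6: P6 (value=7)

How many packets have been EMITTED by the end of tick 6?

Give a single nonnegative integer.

Answer: 2

Derivation:
Tick 1: [PARSE:P1(v=18,ok=F), VALIDATE:-, TRANSFORM:-, EMIT:-] out:-; in:P1
Tick 2: [PARSE:P2(v=20,ok=F), VALIDATE:P1(v=18,ok=F), TRANSFORM:-, EMIT:-] out:-; in:P2
Tick 3: [PARSE:P3(v=1,ok=F), VALIDATE:P2(v=20,ok=F), TRANSFORM:P1(v=0,ok=F), EMIT:-] out:-; in:P3
Tick 4: [PARSE:P4(v=2,ok=F), VALIDATE:P3(v=1,ok=T), TRANSFORM:P2(v=0,ok=F), EMIT:P1(v=0,ok=F)] out:-; in:P4
Tick 5: [PARSE:P5(v=4,ok=F), VALIDATE:P4(v=2,ok=F), TRANSFORM:P3(v=3,ok=T), EMIT:P2(v=0,ok=F)] out:P1(v=0); in:P5
Tick 6: [PARSE:P6(v=7,ok=F), VALIDATE:P5(v=4,ok=F), TRANSFORM:P4(v=0,ok=F), EMIT:P3(v=3,ok=T)] out:P2(v=0); in:P6
Emitted by tick 6: ['P1', 'P2']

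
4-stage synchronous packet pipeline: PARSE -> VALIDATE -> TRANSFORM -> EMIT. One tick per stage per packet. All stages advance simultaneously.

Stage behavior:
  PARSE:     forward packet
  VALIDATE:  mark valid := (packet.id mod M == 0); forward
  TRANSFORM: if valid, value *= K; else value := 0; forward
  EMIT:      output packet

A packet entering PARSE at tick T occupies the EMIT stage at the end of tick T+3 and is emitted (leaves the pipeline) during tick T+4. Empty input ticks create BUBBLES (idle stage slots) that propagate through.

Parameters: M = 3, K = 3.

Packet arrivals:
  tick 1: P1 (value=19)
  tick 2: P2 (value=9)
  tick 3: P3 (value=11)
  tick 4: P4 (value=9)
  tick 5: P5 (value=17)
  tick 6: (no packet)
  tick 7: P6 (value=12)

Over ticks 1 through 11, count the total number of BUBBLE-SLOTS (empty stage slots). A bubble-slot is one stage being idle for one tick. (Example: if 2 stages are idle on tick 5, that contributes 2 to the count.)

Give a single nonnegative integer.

Tick 1: [PARSE:P1(v=19,ok=F), VALIDATE:-, TRANSFORM:-, EMIT:-] out:-; bubbles=3
Tick 2: [PARSE:P2(v=9,ok=F), VALIDATE:P1(v=19,ok=F), TRANSFORM:-, EMIT:-] out:-; bubbles=2
Tick 3: [PARSE:P3(v=11,ok=F), VALIDATE:P2(v=9,ok=F), TRANSFORM:P1(v=0,ok=F), EMIT:-] out:-; bubbles=1
Tick 4: [PARSE:P4(v=9,ok=F), VALIDATE:P3(v=11,ok=T), TRANSFORM:P2(v=0,ok=F), EMIT:P1(v=0,ok=F)] out:-; bubbles=0
Tick 5: [PARSE:P5(v=17,ok=F), VALIDATE:P4(v=9,ok=F), TRANSFORM:P3(v=33,ok=T), EMIT:P2(v=0,ok=F)] out:P1(v=0); bubbles=0
Tick 6: [PARSE:-, VALIDATE:P5(v=17,ok=F), TRANSFORM:P4(v=0,ok=F), EMIT:P3(v=33,ok=T)] out:P2(v=0); bubbles=1
Tick 7: [PARSE:P6(v=12,ok=F), VALIDATE:-, TRANSFORM:P5(v=0,ok=F), EMIT:P4(v=0,ok=F)] out:P3(v=33); bubbles=1
Tick 8: [PARSE:-, VALIDATE:P6(v=12,ok=T), TRANSFORM:-, EMIT:P5(v=0,ok=F)] out:P4(v=0); bubbles=2
Tick 9: [PARSE:-, VALIDATE:-, TRANSFORM:P6(v=36,ok=T), EMIT:-] out:P5(v=0); bubbles=3
Tick 10: [PARSE:-, VALIDATE:-, TRANSFORM:-, EMIT:P6(v=36,ok=T)] out:-; bubbles=3
Tick 11: [PARSE:-, VALIDATE:-, TRANSFORM:-, EMIT:-] out:P6(v=36); bubbles=4
Total bubble-slots: 20

Answer: 20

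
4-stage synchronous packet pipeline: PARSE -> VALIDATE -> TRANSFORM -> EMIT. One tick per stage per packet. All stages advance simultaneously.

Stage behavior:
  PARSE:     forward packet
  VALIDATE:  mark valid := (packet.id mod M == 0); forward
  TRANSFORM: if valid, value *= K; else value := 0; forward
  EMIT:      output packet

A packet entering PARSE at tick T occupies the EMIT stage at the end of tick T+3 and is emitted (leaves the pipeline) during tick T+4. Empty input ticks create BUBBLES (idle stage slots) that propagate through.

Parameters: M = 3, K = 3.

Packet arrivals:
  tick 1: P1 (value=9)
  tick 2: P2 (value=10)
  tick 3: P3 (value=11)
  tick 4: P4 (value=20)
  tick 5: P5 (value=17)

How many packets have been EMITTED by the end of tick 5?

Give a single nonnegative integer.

Tick 1: [PARSE:P1(v=9,ok=F), VALIDATE:-, TRANSFORM:-, EMIT:-] out:-; in:P1
Tick 2: [PARSE:P2(v=10,ok=F), VALIDATE:P1(v=9,ok=F), TRANSFORM:-, EMIT:-] out:-; in:P2
Tick 3: [PARSE:P3(v=11,ok=F), VALIDATE:P2(v=10,ok=F), TRANSFORM:P1(v=0,ok=F), EMIT:-] out:-; in:P3
Tick 4: [PARSE:P4(v=20,ok=F), VALIDATE:P3(v=11,ok=T), TRANSFORM:P2(v=0,ok=F), EMIT:P1(v=0,ok=F)] out:-; in:P4
Tick 5: [PARSE:P5(v=17,ok=F), VALIDATE:P4(v=20,ok=F), TRANSFORM:P3(v=33,ok=T), EMIT:P2(v=0,ok=F)] out:P1(v=0); in:P5
Emitted by tick 5: ['P1']

Answer: 1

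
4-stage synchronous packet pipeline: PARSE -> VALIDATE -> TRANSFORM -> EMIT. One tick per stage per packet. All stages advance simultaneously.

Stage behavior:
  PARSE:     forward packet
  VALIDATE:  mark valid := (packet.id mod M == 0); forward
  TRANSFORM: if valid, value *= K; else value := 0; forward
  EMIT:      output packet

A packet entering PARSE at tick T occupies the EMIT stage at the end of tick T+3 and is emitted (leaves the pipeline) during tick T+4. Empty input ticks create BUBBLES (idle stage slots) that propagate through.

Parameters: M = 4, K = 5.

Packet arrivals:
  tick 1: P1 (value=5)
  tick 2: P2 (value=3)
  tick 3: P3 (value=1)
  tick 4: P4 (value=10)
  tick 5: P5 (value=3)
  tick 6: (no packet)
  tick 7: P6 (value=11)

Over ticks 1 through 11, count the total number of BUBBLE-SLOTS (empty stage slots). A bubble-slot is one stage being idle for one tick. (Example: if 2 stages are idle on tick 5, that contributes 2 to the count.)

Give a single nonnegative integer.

Answer: 20

Derivation:
Tick 1: [PARSE:P1(v=5,ok=F), VALIDATE:-, TRANSFORM:-, EMIT:-] out:-; bubbles=3
Tick 2: [PARSE:P2(v=3,ok=F), VALIDATE:P1(v=5,ok=F), TRANSFORM:-, EMIT:-] out:-; bubbles=2
Tick 3: [PARSE:P3(v=1,ok=F), VALIDATE:P2(v=3,ok=F), TRANSFORM:P1(v=0,ok=F), EMIT:-] out:-; bubbles=1
Tick 4: [PARSE:P4(v=10,ok=F), VALIDATE:P3(v=1,ok=F), TRANSFORM:P2(v=0,ok=F), EMIT:P1(v=0,ok=F)] out:-; bubbles=0
Tick 5: [PARSE:P5(v=3,ok=F), VALIDATE:P4(v=10,ok=T), TRANSFORM:P3(v=0,ok=F), EMIT:P2(v=0,ok=F)] out:P1(v=0); bubbles=0
Tick 6: [PARSE:-, VALIDATE:P5(v=3,ok=F), TRANSFORM:P4(v=50,ok=T), EMIT:P3(v=0,ok=F)] out:P2(v=0); bubbles=1
Tick 7: [PARSE:P6(v=11,ok=F), VALIDATE:-, TRANSFORM:P5(v=0,ok=F), EMIT:P4(v=50,ok=T)] out:P3(v=0); bubbles=1
Tick 8: [PARSE:-, VALIDATE:P6(v=11,ok=F), TRANSFORM:-, EMIT:P5(v=0,ok=F)] out:P4(v=50); bubbles=2
Tick 9: [PARSE:-, VALIDATE:-, TRANSFORM:P6(v=0,ok=F), EMIT:-] out:P5(v=0); bubbles=3
Tick 10: [PARSE:-, VALIDATE:-, TRANSFORM:-, EMIT:P6(v=0,ok=F)] out:-; bubbles=3
Tick 11: [PARSE:-, VALIDATE:-, TRANSFORM:-, EMIT:-] out:P6(v=0); bubbles=4
Total bubble-slots: 20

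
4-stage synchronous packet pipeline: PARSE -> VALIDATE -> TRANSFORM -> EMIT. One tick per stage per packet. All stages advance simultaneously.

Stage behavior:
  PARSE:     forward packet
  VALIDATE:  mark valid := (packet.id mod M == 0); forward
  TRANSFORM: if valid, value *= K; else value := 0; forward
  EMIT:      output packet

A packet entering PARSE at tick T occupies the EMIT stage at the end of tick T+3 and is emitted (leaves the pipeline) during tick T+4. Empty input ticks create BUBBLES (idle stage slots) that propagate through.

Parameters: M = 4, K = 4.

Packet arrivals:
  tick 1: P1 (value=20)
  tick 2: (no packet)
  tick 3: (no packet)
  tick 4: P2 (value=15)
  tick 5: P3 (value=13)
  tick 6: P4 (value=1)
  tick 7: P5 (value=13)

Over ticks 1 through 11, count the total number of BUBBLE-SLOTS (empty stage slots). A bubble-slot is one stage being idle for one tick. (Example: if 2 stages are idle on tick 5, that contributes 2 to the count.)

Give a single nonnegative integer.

Answer: 24

Derivation:
Tick 1: [PARSE:P1(v=20,ok=F), VALIDATE:-, TRANSFORM:-, EMIT:-] out:-; bubbles=3
Tick 2: [PARSE:-, VALIDATE:P1(v=20,ok=F), TRANSFORM:-, EMIT:-] out:-; bubbles=3
Tick 3: [PARSE:-, VALIDATE:-, TRANSFORM:P1(v=0,ok=F), EMIT:-] out:-; bubbles=3
Tick 4: [PARSE:P2(v=15,ok=F), VALIDATE:-, TRANSFORM:-, EMIT:P1(v=0,ok=F)] out:-; bubbles=2
Tick 5: [PARSE:P3(v=13,ok=F), VALIDATE:P2(v=15,ok=F), TRANSFORM:-, EMIT:-] out:P1(v=0); bubbles=2
Tick 6: [PARSE:P4(v=1,ok=F), VALIDATE:P3(v=13,ok=F), TRANSFORM:P2(v=0,ok=F), EMIT:-] out:-; bubbles=1
Tick 7: [PARSE:P5(v=13,ok=F), VALIDATE:P4(v=1,ok=T), TRANSFORM:P3(v=0,ok=F), EMIT:P2(v=0,ok=F)] out:-; bubbles=0
Tick 8: [PARSE:-, VALIDATE:P5(v=13,ok=F), TRANSFORM:P4(v=4,ok=T), EMIT:P3(v=0,ok=F)] out:P2(v=0); bubbles=1
Tick 9: [PARSE:-, VALIDATE:-, TRANSFORM:P5(v=0,ok=F), EMIT:P4(v=4,ok=T)] out:P3(v=0); bubbles=2
Tick 10: [PARSE:-, VALIDATE:-, TRANSFORM:-, EMIT:P5(v=0,ok=F)] out:P4(v=4); bubbles=3
Tick 11: [PARSE:-, VALIDATE:-, TRANSFORM:-, EMIT:-] out:P5(v=0); bubbles=4
Total bubble-slots: 24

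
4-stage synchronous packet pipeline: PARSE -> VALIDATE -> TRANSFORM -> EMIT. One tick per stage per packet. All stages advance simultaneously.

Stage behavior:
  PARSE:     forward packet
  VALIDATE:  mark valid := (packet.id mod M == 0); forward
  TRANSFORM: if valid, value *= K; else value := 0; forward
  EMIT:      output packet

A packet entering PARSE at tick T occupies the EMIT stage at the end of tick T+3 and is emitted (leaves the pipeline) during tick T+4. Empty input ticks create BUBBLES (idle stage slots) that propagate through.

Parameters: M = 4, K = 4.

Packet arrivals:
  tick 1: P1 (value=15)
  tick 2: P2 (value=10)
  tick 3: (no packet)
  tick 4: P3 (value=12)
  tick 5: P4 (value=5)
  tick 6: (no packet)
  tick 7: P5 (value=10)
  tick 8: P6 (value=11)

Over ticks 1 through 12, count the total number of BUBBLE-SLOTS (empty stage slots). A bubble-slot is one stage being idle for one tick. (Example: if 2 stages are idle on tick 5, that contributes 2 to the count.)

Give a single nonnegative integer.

Tick 1: [PARSE:P1(v=15,ok=F), VALIDATE:-, TRANSFORM:-, EMIT:-] out:-; bubbles=3
Tick 2: [PARSE:P2(v=10,ok=F), VALIDATE:P1(v=15,ok=F), TRANSFORM:-, EMIT:-] out:-; bubbles=2
Tick 3: [PARSE:-, VALIDATE:P2(v=10,ok=F), TRANSFORM:P1(v=0,ok=F), EMIT:-] out:-; bubbles=2
Tick 4: [PARSE:P3(v=12,ok=F), VALIDATE:-, TRANSFORM:P2(v=0,ok=F), EMIT:P1(v=0,ok=F)] out:-; bubbles=1
Tick 5: [PARSE:P4(v=5,ok=F), VALIDATE:P3(v=12,ok=F), TRANSFORM:-, EMIT:P2(v=0,ok=F)] out:P1(v=0); bubbles=1
Tick 6: [PARSE:-, VALIDATE:P4(v=5,ok=T), TRANSFORM:P3(v=0,ok=F), EMIT:-] out:P2(v=0); bubbles=2
Tick 7: [PARSE:P5(v=10,ok=F), VALIDATE:-, TRANSFORM:P4(v=20,ok=T), EMIT:P3(v=0,ok=F)] out:-; bubbles=1
Tick 8: [PARSE:P6(v=11,ok=F), VALIDATE:P5(v=10,ok=F), TRANSFORM:-, EMIT:P4(v=20,ok=T)] out:P3(v=0); bubbles=1
Tick 9: [PARSE:-, VALIDATE:P6(v=11,ok=F), TRANSFORM:P5(v=0,ok=F), EMIT:-] out:P4(v=20); bubbles=2
Tick 10: [PARSE:-, VALIDATE:-, TRANSFORM:P6(v=0,ok=F), EMIT:P5(v=0,ok=F)] out:-; bubbles=2
Tick 11: [PARSE:-, VALIDATE:-, TRANSFORM:-, EMIT:P6(v=0,ok=F)] out:P5(v=0); bubbles=3
Tick 12: [PARSE:-, VALIDATE:-, TRANSFORM:-, EMIT:-] out:P6(v=0); bubbles=4
Total bubble-slots: 24

Answer: 24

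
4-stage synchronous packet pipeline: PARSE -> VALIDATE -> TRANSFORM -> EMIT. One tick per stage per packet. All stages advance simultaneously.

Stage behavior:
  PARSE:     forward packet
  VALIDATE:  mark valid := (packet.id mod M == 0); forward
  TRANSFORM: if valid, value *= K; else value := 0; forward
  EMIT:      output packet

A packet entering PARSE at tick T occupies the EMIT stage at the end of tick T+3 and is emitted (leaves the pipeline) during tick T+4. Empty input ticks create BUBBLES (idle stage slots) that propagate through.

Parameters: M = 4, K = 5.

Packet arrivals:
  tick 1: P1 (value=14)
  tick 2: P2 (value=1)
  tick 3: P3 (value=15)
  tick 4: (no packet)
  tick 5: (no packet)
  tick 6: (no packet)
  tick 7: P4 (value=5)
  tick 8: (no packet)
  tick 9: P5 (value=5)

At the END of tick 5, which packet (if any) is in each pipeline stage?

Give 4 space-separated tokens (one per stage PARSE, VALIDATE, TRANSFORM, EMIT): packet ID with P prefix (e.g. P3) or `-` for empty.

Tick 1: [PARSE:P1(v=14,ok=F), VALIDATE:-, TRANSFORM:-, EMIT:-] out:-; in:P1
Tick 2: [PARSE:P2(v=1,ok=F), VALIDATE:P1(v=14,ok=F), TRANSFORM:-, EMIT:-] out:-; in:P2
Tick 3: [PARSE:P3(v=15,ok=F), VALIDATE:P2(v=1,ok=F), TRANSFORM:P1(v=0,ok=F), EMIT:-] out:-; in:P3
Tick 4: [PARSE:-, VALIDATE:P3(v=15,ok=F), TRANSFORM:P2(v=0,ok=F), EMIT:P1(v=0,ok=F)] out:-; in:-
Tick 5: [PARSE:-, VALIDATE:-, TRANSFORM:P3(v=0,ok=F), EMIT:P2(v=0,ok=F)] out:P1(v=0); in:-
At end of tick 5: ['-', '-', 'P3', 'P2']

Answer: - - P3 P2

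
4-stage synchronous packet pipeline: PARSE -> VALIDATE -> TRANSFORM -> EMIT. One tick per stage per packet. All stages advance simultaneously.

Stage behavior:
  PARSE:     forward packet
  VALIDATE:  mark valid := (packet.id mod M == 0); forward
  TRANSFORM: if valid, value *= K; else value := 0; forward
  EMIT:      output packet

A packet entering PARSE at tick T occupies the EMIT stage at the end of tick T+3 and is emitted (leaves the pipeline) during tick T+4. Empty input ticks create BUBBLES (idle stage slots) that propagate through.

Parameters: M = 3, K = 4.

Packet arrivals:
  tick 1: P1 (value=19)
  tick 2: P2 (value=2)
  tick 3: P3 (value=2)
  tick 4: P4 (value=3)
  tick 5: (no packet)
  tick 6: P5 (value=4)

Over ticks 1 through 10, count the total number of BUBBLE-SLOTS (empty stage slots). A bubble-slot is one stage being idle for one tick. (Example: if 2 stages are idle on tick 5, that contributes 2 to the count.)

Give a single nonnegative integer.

Answer: 20

Derivation:
Tick 1: [PARSE:P1(v=19,ok=F), VALIDATE:-, TRANSFORM:-, EMIT:-] out:-; bubbles=3
Tick 2: [PARSE:P2(v=2,ok=F), VALIDATE:P1(v=19,ok=F), TRANSFORM:-, EMIT:-] out:-; bubbles=2
Tick 3: [PARSE:P3(v=2,ok=F), VALIDATE:P2(v=2,ok=F), TRANSFORM:P1(v=0,ok=F), EMIT:-] out:-; bubbles=1
Tick 4: [PARSE:P4(v=3,ok=F), VALIDATE:P3(v=2,ok=T), TRANSFORM:P2(v=0,ok=F), EMIT:P1(v=0,ok=F)] out:-; bubbles=0
Tick 5: [PARSE:-, VALIDATE:P4(v=3,ok=F), TRANSFORM:P3(v=8,ok=T), EMIT:P2(v=0,ok=F)] out:P1(v=0); bubbles=1
Tick 6: [PARSE:P5(v=4,ok=F), VALIDATE:-, TRANSFORM:P4(v=0,ok=F), EMIT:P3(v=8,ok=T)] out:P2(v=0); bubbles=1
Tick 7: [PARSE:-, VALIDATE:P5(v=4,ok=F), TRANSFORM:-, EMIT:P4(v=0,ok=F)] out:P3(v=8); bubbles=2
Tick 8: [PARSE:-, VALIDATE:-, TRANSFORM:P5(v=0,ok=F), EMIT:-] out:P4(v=0); bubbles=3
Tick 9: [PARSE:-, VALIDATE:-, TRANSFORM:-, EMIT:P5(v=0,ok=F)] out:-; bubbles=3
Tick 10: [PARSE:-, VALIDATE:-, TRANSFORM:-, EMIT:-] out:P5(v=0); bubbles=4
Total bubble-slots: 20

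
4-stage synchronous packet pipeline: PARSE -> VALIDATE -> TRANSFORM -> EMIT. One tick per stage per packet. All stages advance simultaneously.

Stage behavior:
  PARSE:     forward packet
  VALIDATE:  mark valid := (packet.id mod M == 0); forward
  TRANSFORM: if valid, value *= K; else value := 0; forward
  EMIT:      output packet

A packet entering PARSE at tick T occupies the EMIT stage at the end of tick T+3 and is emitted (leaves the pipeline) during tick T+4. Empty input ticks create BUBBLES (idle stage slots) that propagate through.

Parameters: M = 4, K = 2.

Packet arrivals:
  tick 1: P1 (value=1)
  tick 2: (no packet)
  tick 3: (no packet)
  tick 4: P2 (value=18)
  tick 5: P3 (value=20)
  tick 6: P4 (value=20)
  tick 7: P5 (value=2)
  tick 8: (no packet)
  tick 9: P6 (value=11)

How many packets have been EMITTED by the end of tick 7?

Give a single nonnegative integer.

Answer: 1

Derivation:
Tick 1: [PARSE:P1(v=1,ok=F), VALIDATE:-, TRANSFORM:-, EMIT:-] out:-; in:P1
Tick 2: [PARSE:-, VALIDATE:P1(v=1,ok=F), TRANSFORM:-, EMIT:-] out:-; in:-
Tick 3: [PARSE:-, VALIDATE:-, TRANSFORM:P1(v=0,ok=F), EMIT:-] out:-; in:-
Tick 4: [PARSE:P2(v=18,ok=F), VALIDATE:-, TRANSFORM:-, EMIT:P1(v=0,ok=F)] out:-; in:P2
Tick 5: [PARSE:P3(v=20,ok=F), VALIDATE:P2(v=18,ok=F), TRANSFORM:-, EMIT:-] out:P1(v=0); in:P3
Tick 6: [PARSE:P4(v=20,ok=F), VALIDATE:P3(v=20,ok=F), TRANSFORM:P2(v=0,ok=F), EMIT:-] out:-; in:P4
Tick 7: [PARSE:P5(v=2,ok=F), VALIDATE:P4(v=20,ok=T), TRANSFORM:P3(v=0,ok=F), EMIT:P2(v=0,ok=F)] out:-; in:P5
Emitted by tick 7: ['P1']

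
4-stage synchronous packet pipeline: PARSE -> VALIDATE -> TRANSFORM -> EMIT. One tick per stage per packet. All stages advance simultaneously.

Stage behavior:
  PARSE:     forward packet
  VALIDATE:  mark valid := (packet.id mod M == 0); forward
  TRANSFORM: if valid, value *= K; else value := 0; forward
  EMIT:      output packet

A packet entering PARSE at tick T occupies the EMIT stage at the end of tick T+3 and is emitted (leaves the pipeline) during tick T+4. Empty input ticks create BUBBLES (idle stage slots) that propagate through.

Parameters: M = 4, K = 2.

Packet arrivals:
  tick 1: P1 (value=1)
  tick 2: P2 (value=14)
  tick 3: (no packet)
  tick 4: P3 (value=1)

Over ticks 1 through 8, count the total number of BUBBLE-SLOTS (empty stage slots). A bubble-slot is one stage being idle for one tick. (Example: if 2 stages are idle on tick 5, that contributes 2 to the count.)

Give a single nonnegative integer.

Answer: 20

Derivation:
Tick 1: [PARSE:P1(v=1,ok=F), VALIDATE:-, TRANSFORM:-, EMIT:-] out:-; bubbles=3
Tick 2: [PARSE:P2(v=14,ok=F), VALIDATE:P1(v=1,ok=F), TRANSFORM:-, EMIT:-] out:-; bubbles=2
Tick 3: [PARSE:-, VALIDATE:P2(v=14,ok=F), TRANSFORM:P1(v=0,ok=F), EMIT:-] out:-; bubbles=2
Tick 4: [PARSE:P3(v=1,ok=F), VALIDATE:-, TRANSFORM:P2(v=0,ok=F), EMIT:P1(v=0,ok=F)] out:-; bubbles=1
Tick 5: [PARSE:-, VALIDATE:P3(v=1,ok=F), TRANSFORM:-, EMIT:P2(v=0,ok=F)] out:P1(v=0); bubbles=2
Tick 6: [PARSE:-, VALIDATE:-, TRANSFORM:P3(v=0,ok=F), EMIT:-] out:P2(v=0); bubbles=3
Tick 7: [PARSE:-, VALIDATE:-, TRANSFORM:-, EMIT:P3(v=0,ok=F)] out:-; bubbles=3
Tick 8: [PARSE:-, VALIDATE:-, TRANSFORM:-, EMIT:-] out:P3(v=0); bubbles=4
Total bubble-slots: 20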